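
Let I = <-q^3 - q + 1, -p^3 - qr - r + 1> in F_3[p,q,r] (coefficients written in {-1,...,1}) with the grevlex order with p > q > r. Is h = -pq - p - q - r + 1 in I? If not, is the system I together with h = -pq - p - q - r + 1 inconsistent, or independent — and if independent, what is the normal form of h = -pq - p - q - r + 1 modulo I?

-pq - p - q - r + 1 is independent of I; its normal form modulo I is -pq - p - q - r + 1.

First compute the reduced Gröbner basis of I by Buchberger's algorithm.
f_1 = -q^3 - q + 1, LT = q^3.
f_2 = -p^3 - qr - r + 1, LT = p^3.

The S-polynomials (S(f_1,f_2)) all reduce to 0 modulo the current basis, so we have a Gröbner basis.
Inter-reduce: drop elements whose leading term is divisible by another's, tail-reduce, and make monic.
Reduced Gröbner basis: {p^3 + qr + r - 1, q^3 + q - 1}.
Label its elements g_1 = p^3 + qr + r - 1, g_2 = q^3 + q - 1.

Reduce h = -pq - p - q - r + 1 modulo G:
  leading term pq: no divisor's leading term divides it; move -pq to the remainder.
  leading term p: no divisor's leading term divides it; move -p to the remainder.
  leading term q: no divisor's leading term divides it; move -q to the remainder.
  leading term r: no divisor's leading term divides it; move -r to the remainder.
  leading term 1: no divisor's leading term divides it; move 1 to the remainder.
  normal form = -pq - p - q - r + 1.
The normal form is nonzero, so h ∉ I. Since h minus its normal form lies in I, I + (h) = I + (n) where n = -pq - p - q - r + 1; decide whether this ideal is the whole ring.
Run Buchberger on G together with n (pairs among the g_i already reduce to 0 since G is a Gröbner basis):
g_1 = p^3 + qr + r - 1, LT = p^3.
g_2 = q^3 + q - 1, LT = q^3.
n = -pq - p - q - r + 1, LT = pq.

S(g_1,n): lcm = p^3q. S = -p^3 - p^2q - p^2r + q^2r + p^2 + qr - q.
  reduce S modulo (g_1, g_2, n):
  remainder -p^2r + q^2r - p^2 + pr - qr + p + q ≠ 0; add m_4 = -p^2r + q^2r - p^2 + pr - qr + p + q to the basis.

S(g_2,n): lcm = pq^3. S = -pq^2 - q^3 - q^2r + pq + q^2 - p.
  reduce S modulo (g_1, g_2, n, m_4):
  remainder -q^2r - q^2 + qr + q + r + 1 ≠ 0; add m_5 = -q^2r - q^2 + qr + q + r + 1 to the basis.

S(n,m_4): lcm = p^2qr. S = q^3r - p^2q + p^2r - pqr - q^2r + pr^2 + pq + q^2 - pr.
  reduce S modulo (g_1, g_2, n, m_4, m_5):
  remainder pr^2 + q^2 - pr - qr + r^2 + p - q + r - 1 ≠ 0; add m_6 = pr^2 + q^2 - pr - qr + r^2 + p - q + r - 1 to the basis.

S(n,m_5): lcm = pq^2r. S = -pq^2 - pqr + q^2r + qr^2 + pq + pr - qr + p.
  reduce S modulo (g_1, g_2, n, m_4, m_5, m_6):
  remainder qr^2 - pr - qr + r^2 - p + q + r ≠ 0; add m_7 = qr^2 - pr - qr + r^2 - p + q + r to the basis.

S(n,m_6): lcm = pqr^2. S = -q^3 + pqr + q^2r + pr^2 + r^3 - pq + q^2 - qr - r^2 + q.
  reduce S modulo (g_1, g_2, n, m_4, m_5, m_6, m_7):
  remainder r^3 - q^2 - q - r ≠ 0; add m_8 = r^3 - q^2 - q - r to the basis.

The other S-polynomials (S(g_1,g_2), S(g_1,m_4), S(g_2,m_4), S(g_1,m_5), S(g_2,m_5), S(m_4,m_5), S(g_1,m_6), S(g_2,m_6), S(m_4,m_6), S(m_5,m_6), S(g_1,m_7), S(g_2,m_7), S(n,m_7), S(m_4,m_7), S(m_5,m_7), S(m_6,m_7), S(g_1,m_8), S(g_2,m_8), S(n,m_8), S(m_4,m_8), S(m_5,m_8), S(m_6,m_8), S(m_7,m_8)) all reduce to 0 modulo the current basis, so we have a Gröbner basis.
Inter-reduce: drop elements whose leading term is divisible by another's, tail-reduce, and make monic.
Reduced Gröbner basis: {p^3 + qr + r - 1, q^3 + q - 1, p^2r + p^2 + q^2 - pr - p + q - r - 1, q^2r + q^2 - qr - q - r - 1, pr^2 + q^2 - pr - qr + r^2 + p - q + r - 1, qr^2 - pr - qr + r^2 - p + q + r, r^3 - q^2 - q - r, pq + p + q + r - 1}.
The reduced Gröbner basis of I + (h) is {p^3 + qr + r - 1, q^3 + q - 1, p^2r + p^2 + q^2 - pr - p + q - r - 1, q^2r + q^2 - qr - q - r - 1, pr^2 + q^2 - pr - qr + r^2 + p - q + r - 1, qr^2 - pr - qr + r^2 - p + q + r, r^3 - q^2 - q - r, pq + p + q + r - 1} ≠ {1}, a proper ideal, so the enlarged system stays consistent: h is independent of I, with normal form -pq - p - q - r + 1.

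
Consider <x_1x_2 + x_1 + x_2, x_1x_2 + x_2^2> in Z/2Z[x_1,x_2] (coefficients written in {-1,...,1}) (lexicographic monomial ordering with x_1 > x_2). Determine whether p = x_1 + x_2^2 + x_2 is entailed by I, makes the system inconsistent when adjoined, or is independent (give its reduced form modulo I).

x_1 + x_2^2 + x_2 lies in I (it reduces to 0).

First compute the reduced Gröbner basis of I by Buchberger's algorithm.
f_1 = x_1x_2 + x_1 + x_2, LT = x_1x_2.
f_2 = x_1x_2 + x_2^2, LT = x_1x_2.

S(f_1,f_2): lcm = x_1x_2. S = x_1 + x_2^2 + x_2.
  leading term x_1: no divisor's leading term divides it; move x_1 to the remainder.
  leading term x_2^2: no divisor's leading term divides it; move x_2^2 to the remainder.
  leading term x_2: no divisor's leading term divides it; move x_2 to the remainder.
  remainder x_1 + x_2^2 + x_2 ≠ 0; add h_3 = x_1 + x_2^2 + x_2 to the basis.

S(f_1,h_3): lcm = x_1x_2. S = x_1 + x_2^3 + x_2^2 + x_2.
  leading term x_1: subtract (1)·h_3 from x_1 + x_2^3 + x_2^2 + x_2 → x_2^3
  leading term x_2^3: no divisor's leading term divides it; move x_2^3 to the remainder.
  remainder x_2^3 ≠ 0; add h_4 = x_2^3 to the basis.

S(f_2,h_3): lcm = x_1x_2. S = x_2^3.
  leading term x_2^3: subtract (1)·h_4 from x_2^3 → 0
  remainder 0.

S(f_1,h_4): lcm = x_1x_2^3. S = x_1x_2^2 + x_2^3.
  leading term x_1x_2^2: subtract (x_2)·f_1 from x_1x_2^2 + x_2^3 → x_1x_2 + x_2^3 + x_2^2
  leading term x_1x_2: subtract (1)·f_1 from x_1x_2 + x_2^3 + x_2^2 → x_1 + x_2^3 + x_2^2 + x_2
  leading term x_1: subtract (1)·h_3 from x_1 + x_2^3 + x_2^2 + x_2 → x_2^3
  leading term x_2^3: subtract (1)·h_4 from x_2^3 → 0
  remainder 0.

S(f_2,h_4): lcm = x_1x_2^3. S = x_2^4.
  leading term x_2^4: subtract (x_2)·h_4 from x_2^4 → 0
  remainder 0.

S(h_3,h_4): leading monomials are coprime, so the S-polynomial reduces to 0 (Buchberger's first criterion).
Every S-polynomial of the final basis reduces to 0, so we have a Gröbner basis.
Inter-reduce: drop elements whose leading term is divisible by another's, tail-reduce, and make monic.
Reduced Gröbner basis: {x_1 + x_2^2 + x_2, x_2^3}.
Label its elements g_1 = x_1 + x_2^2 + x_2, g_2 = x_2^3.

Reduce p = x_1 + x_2^2 + x_2 modulo G:
  leading term x_1: subtract (1)·g_1 from x_1 + x_2^2 + x_2 → 0
  normal form = 0.
Since the normal form is 0, p ∈ I.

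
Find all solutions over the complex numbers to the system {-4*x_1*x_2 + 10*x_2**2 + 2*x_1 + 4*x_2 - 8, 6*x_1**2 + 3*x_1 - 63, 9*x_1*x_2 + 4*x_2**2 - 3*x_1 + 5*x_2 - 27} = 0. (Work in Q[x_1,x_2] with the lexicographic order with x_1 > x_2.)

{(3, 1)}

Compute a lex Gröbner basis by Buchberger's algorithm.
f_1 = -4*x_1*x_2 + 2*x_1 + 10*x_2**2 + 4*x_2 - 8, LT = x_1*x_2.
f_2 = 6*x_1**2 + 3*x_1 - 63, LT = x_1**2.
f_3 = 9*x_1*x_2 - 3*x_1 + 4*x_2**2 + 5*x_2 - 27, LT = x_1*x_2.

S(f_1,f_2): lcm = x_1**2*x_2. S = -1/2*x_1**2 - 5/2*x_1*x_2**2 - 3/2*x_1*x_2 + 2*x_1 + 21/2*x_2.
  reduce S modulo (f_1, f_2, f_3):
  remainder 7/8*x_1 - 25/4*x_2**3 - 75/8*x_2**2 + 51/4*x_2 + 1/4 ≠ 0; add h_4 = 7/8*x_1 - 25/4*x_2**3 - 75/8*x_2**2 + 51/4*x_2 + 1/4 to the basis.

S(f_1,f_3): lcm = x_1*x_2. S = -1/6*x_1 - 53/18*x_2**2 - 14/9*x_2 + 5.
  reduce S modulo (f_1, f_2, f_3, h_4):
  remainder -25/21*x_2**3 - 298/63*x_2**2 + 55/63*x_2 + 106/21 ≠ 0; add h_5 = -25/21*x_2**3 - 298/63*x_2**2 + 55/63*x_2 + 106/21 to the basis.

S(f_2,f_3): lcm = x_1**2*x_2. S = 1/3*x_1**2 - 4/9*x_1*x_2**2 - 1/18*x_1*x_2 + 3*x_1 - 21/2*x_2.
  reduce S modulo (f_1, f_2, f_3, h_4, h_5):
  remainder -5984/135*x_2**2 - 968/27*x_2 + 3608/45 ≠ 0; add h_6 = -5984/135*x_2**2 - 968/27*x_2 + 3608/45 to the basis.

S(f_1,h_4): lcm = x_1*x_2. S = -1/2*x_1 + 50/7*x_2**4 + 75/7*x_2**3 - 239/14*x_2**2 - 9/7*x_2 + 2.
  reduce S modulo (f_1, f_2, f_3, h_4, h_5, h_6):
  remainder -11437/340*x_2 + 11437/340 ≠ 0; add h_7 = -11437/340*x_2 + 11437/340 to the basis.

The other S-polynomials (S(f_2,h_4), S(f_3,h_4), S(f_1,h_5), S(f_2,h_5), S(f_3,h_5), S(h_4,h_5), S(f_1,h_6), S(f_2,h_6), S(f_3,h_6), S(h_4,h_6), S(h_5,h_6), S(f_1,h_7), S(f_2,h_7), S(f_3,h_7), S(h_4,h_7), S(h_5,h_7), S(h_6,h_7)) all reduce to 0 modulo the current basis, so we have a Gröbner basis.
Inter-reduce: drop elements whose leading term is divisible by another's, tail-reduce, and make monic.
Reduced Gröbner basis: {x_1 - 3, x_2 - 1}.

A lex Gröbner basis eliminates variables successively. Here x_2 - 1 depends only on x_2, with roots {1}; lifting each root through the earlier basis elements recovers the full solutions.
  x_2 = 1: the earlier basis element becomes x_1 - 3 = 0, giving x_1 = 3 — point (3, 1).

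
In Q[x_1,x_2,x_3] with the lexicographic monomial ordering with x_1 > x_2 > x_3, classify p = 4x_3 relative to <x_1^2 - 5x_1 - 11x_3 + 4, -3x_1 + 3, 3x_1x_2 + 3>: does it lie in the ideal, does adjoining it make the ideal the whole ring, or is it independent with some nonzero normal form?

First compute the reduced Gröbner basis of I by Buchberger's algorithm.
f_1 = x_1^2 - 5x_1 - 11x_3 + 4, LT = x_1^2.
f_2 = -3x_1 + 3, LT = x_1.
f_3 = 3x_1x_2 + 3, LT = x_1x_2.

S(f_1,f_2): lcm = x_1^2. S = -4x_1 - 11x_3 + 4.
  leading term x_1: subtract (4/3)·f_2 from -4x_1 - 11x_3 + 4 → -11x_3
  leading term x_3: no divisor's leading term divides it; move -11x_3 to the remainder.
  remainder -11x_3 ≠ 0; add h_4 = -11x_3 to the basis.

S(f_1,f_3): lcm = x_1^2x_2. S = -5x_1x_2 - x_1 - 11x_2x_3 + 4x_2.
  leading term x_1x_2: subtract (5/3x_2)·f_2 from -5x_1x_2 - x_1 - 11x_2x_3 + 4x_2 → -x_1 - 11x_2x_3 - x_2
  leading term x_1: subtract (1/3)·f_2 from -x_1 - 11x_2x_3 - x_2 → -11x_2x_3 - x_2 - 1
  leading term x_2x_3: subtract (x_2)·h_4 from -11x_2x_3 - x_2 - 1 → -x_2 - 1
  leading term x_2: no divisor's leading term divides it; move -x_2 to the remainder.
  leading term 1: no divisor's leading term divides it; move -1 to the remainder.
  remainder -x_2 - 1 ≠ 0; add h_5 = -x_2 - 1 to the basis.

The other S-polynomials (S(f_2,f_3), S(f_1,h_4), S(f_2,h_4), S(f_3,h_4), S(f_1,h_5), S(f_2,h_5), S(f_3,h_5), S(h_4,h_5)) all reduce to 0 modulo the current basis, so we have a Gröbner basis.
Inter-reduce: drop elements whose leading term is divisible by another's, tail-reduce, and make monic.
Reduced Gröbner basis: {x_1 - 1, x_2 + 1, x_3}.
Label its elements g_1 = x_1 - 1, g_2 = x_2 + 1, g_3 = x_3.

Reduce p = 4x_3 modulo G:
  leading term x_3: subtract (4)·g_3 from 4x_3 → 0
  normal form = 0.
Since the normal form is 0, p ∈ I.

4x_3 lies in I (it reduces to 0).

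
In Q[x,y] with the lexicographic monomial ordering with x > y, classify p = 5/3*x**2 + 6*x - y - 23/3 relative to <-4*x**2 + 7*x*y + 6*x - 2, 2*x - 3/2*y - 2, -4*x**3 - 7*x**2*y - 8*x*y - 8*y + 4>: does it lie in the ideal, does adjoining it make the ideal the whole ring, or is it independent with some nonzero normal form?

First compute the reduced Gröbner basis of I by Buchberger's algorithm.
f_1 = -4*x**2 + 7*x*y + 6*x - 2, LT = x**2.
f_2 = 2*x - 3/2*y - 2, LT = x.
f_3 = -4*x**3 - 7*x**2*y - 8*x*y - 8*y + 4, LT = x**3.

S(f_1,f_2): lcm = x**2. S = -x*y - 1/2*x + 1/2.
  reduce S modulo (f_1, f_2, f_3):
  remainder -3/4*y**2 - 11/8*y ≠ 0; add h_4 = -3/4*y**2 - 11/8*y to the basis.

S(f_1,f_3): lcm = x**3. S = -7/2*x**2*y - 3/2*x**2 - 2*x*y + 1/2*x - 2*y + 1.
  reduce S modulo (f_1, f_2, f_3, h_4):
  remainder -265/128*y ≠ 0; add h_5 = -265/128*y to the basis.

The other S-polynomials (S(f_2,f_3), S(f_1,h_4), S(f_2,h_4), S(f_3,h_4), S(f_1,h_5), S(f_2,h_5), S(f_3,h_5), S(h_4,h_5)) all reduce to 0 modulo the current basis, so we have a Gröbner basis.
Inter-reduce: drop elements whose leading term is divisible by another's, tail-reduce, and make monic.
Reduced Gröbner basis: {x - 1, y}.
Label its elements g_1 = x - 1, g_2 = y.

Reduce p = 5/3*x**2 + 6*x - y - 23/3 modulo G:
  leading term x**2: subtract (5/3*x)·g_1 from 5/3*x**2 + 6*x - y - 23/3 → 23/3*x - y - 23/3
  leading term x: subtract (23/3)·g_1 from 23/3*x - y - 23/3 → -y
  leading term y: subtract (-1)·g_2 from -y → 0
  normal form = 0.
Since the normal form is 0, p ∈ I.

5/3*x**2 + 6*x - y - 23/3 lies in I (it reduces to 0).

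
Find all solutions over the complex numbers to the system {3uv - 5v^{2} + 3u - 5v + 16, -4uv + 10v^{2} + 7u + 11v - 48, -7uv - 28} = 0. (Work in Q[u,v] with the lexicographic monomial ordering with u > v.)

Compute a lex Gröbner basis by Buchberger's algorithm.
f_1 = 3uv + 3u - 5v^{2} - 5v + 16, LT = uv.
f_2 = -4uv + 7u + 10v^{2} + 11v - 48, LT = uv.
f_3 = -7uv - 28, LT = uv.

S(f_1,f_2): lcm = uv. S = \tfrac{11}{4}u + \tfrac{5}{6}v^{2} + \tfrac{13}{12}v - \tfrac{20}{3}.
  leading term u: no divisor's leading term divides it; move \tfrac{11}{4}u to the remainder.
  leading term v^{2}: no divisor's leading term divides it; move \tfrac{5}{6}v^{2} to the remainder.
  leading term v: no divisor's leading term divides it; move \tfrac{13}{12}v to the remainder.
  leading term 1: no divisor's leading term divides it; move -\tfrac{20}{3} to the remainder.
  remainder \tfrac{11}{4}u + \tfrac{5}{6}v^{2} + \tfrac{13}{12}v - \tfrac{20}{3} ≠ 0; add h_4 = \tfrac{11}{4}u + \tfrac{5}{6}v^{2} + \tfrac{13}{12}v - \tfrac{20}{3} to the basis.

S(f_1,f_3): lcm = uv. S = u - \tfrac{5}{3}v^{2} - \tfrac{5}{3}v + \tfrac{4}{3}.
  leading term u: subtract (\tfrac{4}{11})·h_4 from u - \tfrac{5}{3}v^{2} - \tfrac{5}{3}v + \tfrac{4}{3} → -\tfrac{65}{33}v^{2} - \tfrac{68}{33}v + \tfrac{124}{33}
  leading term v^{2}: no divisor's leading term divides it; move -\tfrac{65}{33}v^{2} to the remainder.
  leading term v: no divisor's leading term divides it; move -\tfrac{68}{33}v to the remainder.
  leading term 1: no divisor's leading term divides it; move \tfrac{124}{33} to the remainder.
  remainder -\tfrac{65}{33}v^{2} - \tfrac{68}{33}v + \tfrac{124}{33} ≠ 0; add h_5 = -\tfrac{65}{33}v^{2} - \tfrac{68}{33}v + \tfrac{124}{33} to the basis.

S(f_1,h_4): lcm = uv. S = u - \tfrac{10}{33}v^{3} - \tfrac{68}{33}v^{2} + \tfrac{25}{33}v + \tfrac{16}{3}.
  leading term u: subtract (\tfrac{4}{11})·h_4 from u - \tfrac{10}{33}v^{3} - \tfrac{68}{33}v^{2} + \tfrac{25}{33}v + \tfrac{16}{3} → -\tfrac{10}{33}v^{3} - \tfrac{26}{11}v^{2} + \tfrac{4}{11}v + \tfrac{256}{33}
  leading term v^{3}: subtract (\tfrac{2}{13}v)·h_5 from -\tfrac{10}{33}v^{3} - \tfrac{26}{11}v^{2} + \tfrac{4}{11}v + \tfrac{256}{33} → -\tfrac{878}{429}v^{2} - \tfrac{92}{429}v + \tfrac{256}{33}
  leading term v^{2}: subtract (\tfrac{878}{845})·h_5 from -\tfrac{878}{429}v^{2} - \tfrac{92}{429}v + \tfrac{256}{33} → \tfrac{1628}{845}v + \tfrac{3256}{845}
  leading term v: no divisor's leading term divides it; move \tfrac{1628}{845}v to the remainder.
  leading term 1: no divisor's leading term divides it; move \tfrac{3256}{845} to the remainder.
  remainder \tfrac{1628}{845}v + \tfrac{3256}{845} ≠ 0; add h_6 = \tfrac{1628}{845}v + \tfrac{3256}{845} to the basis.

The other S-polynomials (S(f_2,f_3), S(f_2,h_4), S(f_3,h_4), S(f_1,h_5), S(f_2,h_5), S(f_3,h_5), S(h_4,h_5), S(f_1,h_6), S(f_2,h_6), S(f_3,h_6), S(h_4,h_6), S(h_5,h_6)) all reduce to 0 modulo the current basis, so we have a Gröbner basis.
Inter-reduce: drop elements whose leading term is divisible by another's, tail-reduce, and make monic.
Reduced Gröbner basis: {u - 2, v + 2}.

From the last basis element, v + 2 = 0, so v takes values in {-2}. Each choice, substituted upward through the basis, yields the corresponding point(s) of the solution set.
  v = -2: the earlier basis element becomes u - 2 = 0, giving u = 2 — point (2, -2).

{(2, -2)}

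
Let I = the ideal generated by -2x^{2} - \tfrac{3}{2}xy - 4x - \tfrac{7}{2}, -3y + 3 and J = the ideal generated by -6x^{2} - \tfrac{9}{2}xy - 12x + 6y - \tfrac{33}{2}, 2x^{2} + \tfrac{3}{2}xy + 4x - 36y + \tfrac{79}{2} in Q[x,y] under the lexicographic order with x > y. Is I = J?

Since reduced Gröbner bases are canonical representatives of ideals under a given ordering, it suffices to compute and compare them.
Buchberger on the first generating set:
f_1 = -2x^{2} - \tfrac{3}{2}xy - 4x - \tfrac{7}{2}, LT = x^{2}.
f_2 = -3y + 3, LT = y.

S(f_1,f_2): leading monomials are coprime, so the S-polynomial reduces to 0 (Buchberger's first criterion).
Every S-polynomial of the final basis reduces to 0, so we have a Gröbner basis.
Inter-reduce: drop elements whose leading term is divisible by another's, tail-reduce, and make monic.
Reduced Gröbner basis: {x^{2} + \tfrac{11}{4}x + \tfrac{7}{4}, y - 1}.

Buchberger on the second generating set:
h_1 = -6x^{2} - \tfrac{9}{2}xy - 12x + 6y - \tfrac{33}{2}, LT = x^{2}.
h_2 = 2x^{2} + \tfrac{3}{2}xy + 4x - 36y + \tfrac{79}{2}, LT = x^{2}.

S(h_1,h_2): lcm = x^{2}. S = 17y - 17.
  leading term y: no divisor's leading term divides it; move 17y to the remainder.
  leading term 1: no divisor's leading term divides it; move -17 to the remainder.
  remainder 17y - 17 ≠ 0; add k_3 = 17y - 17 to the basis.

S(h_1,k_3): leading monomials are coprime, so the S-polynomial reduces to 0 (Buchberger's first criterion).
S(h_2,k_3): leading monomials are coprime, so the S-polynomial reduces to 0 (Buchberger's first criterion).
Every S-polynomial of the final basis reduces to 0, so we have a Gröbner basis.
Inter-reduce: drop elements whose leading term is divisible by another's, tail-reduce, and make monic.
Reduced Gröbner basis: {x^{2} + \tfrac{11}{4}x + \tfrac{7}{4}, y - 1}.

Same reduced basis, so the two generating sets span the same ideal.

Yes, the ideals are equal.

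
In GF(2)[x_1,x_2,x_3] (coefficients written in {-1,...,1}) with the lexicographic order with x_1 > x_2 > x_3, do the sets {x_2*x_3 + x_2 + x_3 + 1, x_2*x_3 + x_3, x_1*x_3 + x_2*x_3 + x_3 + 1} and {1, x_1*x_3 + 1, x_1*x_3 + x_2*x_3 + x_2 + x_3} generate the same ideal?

No, the ideals differ.

For a fixed monomial order, each ideal has a unique reduced Gröbner basis; comparing bases decides equality.
Buchberger on the first generating set:
f_1 = x_2*x_3 + x_2 + x_3 + 1, LT = x_2*x_3.
f_2 = x_2*x_3 + x_3, LT = x_2*x_3.
f_3 = x_1*x_3 + x_2*x_3 + x_3 + 1, LT = x_1*x_3.

S(f_1,f_2): lcm = x_2*x_3. S = x_2 + 1.
  leading term x_2: no divisor's leading term divides it; move x_2 to the remainder.
  leading term 1: no divisor's leading term divides it; move 1 to the remainder.
  remainder x_2 + 1 ≠ 0; add g_4 = x_2 + 1 to the basis.

The other S-polynomials (S(f_1,f_3), S(f_2,f_3), S(f_1,g_4), S(f_2,g_4), S(f_3,g_4)) all reduce to 0 modulo the current basis, so we have a Gröbner basis.
Inter-reduce: drop elements whose leading term is divisible by another's, tail-reduce, and make monic.
Reduced Gröbner basis: {x_1*x_3 + 1, x_2 + 1}.

Buchberger on the second generating set:
h_1 = 1, LT = 1.
h_2 = x_1*x_3 + 1, LT = x_1*x_3.
h_3 = x_1*x_3 + x_2*x_3 + x_2 + x_3, LT = x_1*x_3.

The S-polynomials (S(h_1,h_2), S(h_1,h_3), S(h_2,h_3)) all reduce to 0 modulo the current basis, so we have a Gröbner basis.
Inter-reduce: drop elements whose leading term is divisible by another's, tail-reduce, and make monic.
Reduced Gröbner basis: {1}.

Since the reduced bases disagree, the two ideals are not the same.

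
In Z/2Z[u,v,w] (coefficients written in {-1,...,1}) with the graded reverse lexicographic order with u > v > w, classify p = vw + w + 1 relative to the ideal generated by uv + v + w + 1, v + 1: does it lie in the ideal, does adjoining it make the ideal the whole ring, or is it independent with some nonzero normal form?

Adjoining vw + w + 1 makes the ideal the whole ring: the system is inconsistent.

First compute the reduced Gröbner basis of I by Buchberger's algorithm.
f_1 = uv + v + w + 1, LT = uv.
f_2 = v + 1, LT = v.

S(f_1,f_2): lcm = uv. S = u + v + w + 1.
  leading term u: no divisor's leading term divides it; move u to the remainder.
  leading term v: subtract (1)·f_2 from v + w + 1 → w
  leading term w: no divisor's leading term divides it; move w to the remainder.
  remainder u + w ≠ 0; add h_3 = u + w to the basis.

S(f_1,h_3): lcm = uv. S = vw + v + w + 1.
  leading term vw: subtract (w)·f_2 from vw + v + w + 1 → v + 1
  leading term v: subtract (1)·f_2 from v + 1 → 0
  remainder 0.

S(f_2,h_3): leading monomials are coprime, so the S-polynomial reduces to 0 (Buchberger's first criterion).
Every S-polynomial of the final basis reduces to 0, so we have a Gröbner basis.
Inter-reduce: drop elements whose leading term is divisible by another's, tail-reduce, and make monic.
Reduced Gröbner basis: {u + w, v + 1}.
Label its elements g_1 = u + w, g_2 = v + 1.

Reduce p = vw + w + 1 modulo G:
  leading term vw: subtract (w)·g_2 from vw + w + 1 → 1
  leading term 1: no divisor's leading term divides it; move 1 to the remainder.
  normal form = 1.
The normal form is nonzero, so p ∉ I. Since p minus its normal form lies in I, I + (p) = I + (r) where r = 1; decide whether this ideal is the whole ring.
Here r = 1 is a nonzero constant, hence a unit: 1 ∈ I + (p), the Gröbner basis of I + (p) is {1}, and the enlarged system has no common solution — adjoining p is inconsistent.

Ideal membership is decidable via reduction modulo a Gröbner basis.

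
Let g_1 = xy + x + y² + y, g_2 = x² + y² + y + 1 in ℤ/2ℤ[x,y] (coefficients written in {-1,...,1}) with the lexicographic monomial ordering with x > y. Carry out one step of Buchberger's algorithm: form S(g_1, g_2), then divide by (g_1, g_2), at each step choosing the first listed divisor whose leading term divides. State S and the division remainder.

S(g_1, g_2) = x² + xy² + xy + y³ + y² + y; remainder on division = y² + 1.

lcm(LM(g_1), LM(g_2)) = x²y.
S = (lcm/LT(g_1))·g_1 − (lcm/LT(g_2))·g_2 = x² + xy² + xy + y³ + y² + y.
Reduce S modulo (g_1, g_2) in that order:
  leading term x²: subtract (1)·g_2 from x² + xy² + xy + y³ + y² + y → xy² + xy + y³ + 1
  leading term xy²: subtract (y)·g_1 from xy² + xy + y³ + 1 → y² + 1
  leading term y²: no divisor's leading term divides it; move y² to the remainder.
  leading term 1: no divisor's leading term divides it; move 1 to the remainder.
The remainder y² + 1 is nonzero, so it would be added as the next basis element.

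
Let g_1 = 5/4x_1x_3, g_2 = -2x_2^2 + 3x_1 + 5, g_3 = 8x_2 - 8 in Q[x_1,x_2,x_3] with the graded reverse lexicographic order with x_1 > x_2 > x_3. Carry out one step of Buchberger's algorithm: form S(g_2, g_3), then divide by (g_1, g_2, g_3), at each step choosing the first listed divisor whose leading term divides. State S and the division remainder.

S(g_2, g_3) = -3/2x_1 + x_2 - 5/2; remainder on division = -3/2x_1 - 3/2.

lcm(LM(g_2), LM(g_3)) = x_2^2.
S = (lcm/LT(g_2))·g_2 − (lcm/LT(g_3))·g_3 = -3/2x_1 + x_2 - 5/2.
Reduce S modulo (g_1, g_2, g_3) in that order:
  leading term x_1: no divisor's leading term divides it; move -3/2x_1 to the remainder.
  leading term x_2: subtract (1/8)·g_3 from x_2 - 5/2 → -3/2
  leading term 1: no divisor's leading term divides it; move -3/2 to the remainder.
The remainder -3/2x_1 - 3/2 is nonzero, so it would be added as the next basis element.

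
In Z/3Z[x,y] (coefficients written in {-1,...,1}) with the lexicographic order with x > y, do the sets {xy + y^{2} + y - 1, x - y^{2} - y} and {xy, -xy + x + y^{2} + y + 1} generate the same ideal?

Two ideals are equal iff their reduced Gröbner bases coincide (the reduced basis is unique for a fixed ordering).
Buchberger on the first generating set:
f_1 = xy + y^{2} + y - 1, LT = xy.
f_2 = x - y^{2} - y, LT = x.

S(f_1,f_2): lcm = xy. S = y^{3} - y^{2} + y - 1.
  leading term y^{3}: no divisor's leading term divides it; move y^{3} to the remainder.
  leading term y^{2}: no divisor's leading term divides it; move -y^{2} to the remainder.
  leading term y: no divisor's leading term divides it; move y to the remainder.
  leading term 1: no divisor's leading term divides it; move -1 to the remainder.
  remainder y^{3} - y^{2} + y - 1 ≠ 0; add g_3 = y^{3} - y^{2} + y - 1 to the basis.

S(f_1,g_3): lcm = xy^{3}. S = xy^{2} - xy + x + y^{4} + y^{3} - y^{2}.
  leading term xy^{2}: subtract (y)·f_1 from xy^{2} - xy + x + y^{4} + y^{3} - y^{2} → -xy + x + y^{4} + y^{2} + y
  leading term xy: subtract (-1)·f_1 from -xy + x + y^{4} + y^{2} + y → x + y^{4} - y^{2} - y - 1
  leading term x: subtract (1)·f_2 from x + y^{4} - y^{2} - y - 1 → y^{4} - 1
  leading term y^{4}: subtract (y)·g_3 from y^{4} - 1 → y^{3} - y^{2} + y - 1
  leading term y^{3}: subtract (1)·g_3 from y^{3} - y^{2} + y - 1 → 0
  remainder 0.

S(f_2,g_3): leading monomials are coprime, so the S-polynomial reduces to 0 (Buchberger's first criterion).
Every S-polynomial of the final basis reduces to 0, so we have a Gröbner basis.
Inter-reduce: drop elements whose leading term is divisible by another's, tail-reduce, and make monic.
Reduced Gröbner basis: {x - y^{2} - y, y^{3} - y^{2} + y - 1}.

Buchberger on the second generating set:
h_1 = xy, LT = xy.
h_2 = -xy + x + y^{2} + y + 1, LT = xy.

S(h_1,h_2): lcm = xy. S = x + y^{2} + y + 1.
  leading term x: no divisor's leading term divides it; move x to the remainder.
  leading term y^{2}: no divisor's leading term divides it; move y^{2} to the remainder.
  leading term y: no divisor's leading term divides it; move y to the remainder.
  leading term 1: no divisor's leading term divides it; move 1 to the remainder.
  remainder x + y^{2} + y + 1 ≠ 0; add k_3 = x + y^{2} + y + 1 to the basis.

S(h_1,k_3): lcm = xy. S = -y^{3} - y^{2} - y.
  leading term y^{3}: no divisor's leading term divides it; move -y^{3} to the remainder.
  leading term y^{2}: no divisor's leading term divides it; move -y^{2} to the remainder.
  leading term y: no divisor's leading term divides it; move -y to the remainder.
  remainder -y^{3} - y^{2} - y ≠ 0; add k_4 = -y^{3} - y^{2} - y to the basis.

S(h_2,k_3): lcm = xy. S = -x - y^{3} + y^{2} + y - 1.
  leading term x: subtract (-1)·k_3 from -x - y^{3} + y^{2} + y - 1 → -y^{3} - y^{2} - y
  leading term y^{3}: subtract (1)·k_4 from -y^{3} - y^{2} - y → 0
  remainder 0.

S(h_1,k_4): lcm = xy^{3}. S = -xy^{2} - xy.
  leading term xy^{2}: subtract (-y)·h_1 from -xy^{2} - xy → -xy
  leading term xy: subtract (-1)·h_1 from -xy → 0
  remainder 0.

S(h_2,k_4): lcm = xy^{3}. S = xy^{2} - xy - y^{4} - y^{3} - y^{2}.
  leading term xy^{2}: subtract (y)·h_1 from xy^{2} - xy - y^{4} - y^{3} - y^{2} → -xy - y^{4} - y^{3} - y^{2}
  leading term xy: subtract (-1)·h_1 from -xy - y^{4} - y^{3} - y^{2} → -y^{4} - y^{3} - y^{2}
  leading term y^{4}: subtract (y)·k_4 from -y^{4} - y^{3} - y^{2} → 0
  remainder 0.

S(k_3,k_4): leading monomials are coprime, so the S-polynomial reduces to 0 (Buchberger's first criterion).
Every S-polynomial of the final basis reduces to 0, so we have a Gröbner basis.
Inter-reduce: drop elements whose leading term is divisible by another's, tail-reduce, and make monic.
Reduced Gröbner basis: {x + y^{2} + y + 1, y^{3} + y^{2} + y}.

Since the reduced bases disagree, the two ideals are not the same.

No, the ideals differ.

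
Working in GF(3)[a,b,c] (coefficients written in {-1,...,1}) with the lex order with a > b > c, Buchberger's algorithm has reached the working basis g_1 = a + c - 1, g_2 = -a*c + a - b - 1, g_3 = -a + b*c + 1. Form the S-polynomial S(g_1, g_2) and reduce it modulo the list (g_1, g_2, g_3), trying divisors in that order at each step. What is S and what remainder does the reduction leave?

lcm(LM(g_1), LM(g_2)) = a*c.
S = (lcm/LT(g_1))·g_1 − (lcm/LT(g_2))·g_2 = a - b + c**2 - c - 1.
Reduce S modulo (g_1, g_2, g_3) in that order:
  leading term a: subtract (1)·g_1 from a - b + c**2 - c - 1 → -b + c**2 + c
  leading term b: no divisor's leading term divides it; move -b to the remainder.
  leading term c**2: no divisor's leading term divides it; move c**2 to the remainder.
  leading term c: no divisor's leading term divides it; move c to the remainder.
The remainder -b + c**2 + c is nonzero, so it would be added as the next basis element.

S(g_1, g_2) = a - b + c**2 - c - 1; remainder on division = -b + c**2 + c.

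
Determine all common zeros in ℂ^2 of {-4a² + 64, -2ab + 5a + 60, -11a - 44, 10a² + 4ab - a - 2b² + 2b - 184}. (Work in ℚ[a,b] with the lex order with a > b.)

Compute a lex Gröbner basis by Buchberger's algorithm.
f_1 = -4a² + 64, LT = a².
f_2 = -2ab + 5a + 60, LT = ab.
f_3 = -11a - 44, LT = a.
f_4 = 10a² + 4ab - a - 2b² + 2b - 184, LT = a².

S(f_1,f_2): lcm = a²b. S = 5/2a² + 30a - 16b.
  leading term a²: subtract (-⅝)·f_1 from 5/2a² + 30a - 16b → 30a - 16b + 40
  leading term a: subtract (-30/11)·f_3 from 30a - 16b + 40 → -16b - 80
  leading term b: no divisor's leading term divides it; move -16b to the remainder.
  leading term 1: no divisor's leading term divides it; move -80 to the remainder.
  remainder -16b - 80 ≠ 0; add h_5 = -16b - 80 to the basis.

The other S-polynomials (S(f_1,f_3), S(f_1,f_4), S(f_2,f_3), S(f_2,f_4), S(f_3,f_4), S(f_1,h_5), S(f_2,h_5), S(f_3,h_5), S(f_4,h_5)) all reduce to 0 modulo the current basis, so we have a Gröbner basis.
Inter-reduce: drop elements whose leading term is divisible by another's, tail-reduce, and make monic.
Reduced Gröbner basis: {a + 4, b + 5}.

From the last basis element, b + 5 = 0, so b takes values in {-5}. Each choice, substituted upward through the basis, yields the corresponding point(s) of the solution set.
  b = -5: the earlier basis element becomes a + 4 = 0, giving a = -4 — point (-4, -5).
Each listed point satisfies every original equation (direct substitution).

{(-4, -5)}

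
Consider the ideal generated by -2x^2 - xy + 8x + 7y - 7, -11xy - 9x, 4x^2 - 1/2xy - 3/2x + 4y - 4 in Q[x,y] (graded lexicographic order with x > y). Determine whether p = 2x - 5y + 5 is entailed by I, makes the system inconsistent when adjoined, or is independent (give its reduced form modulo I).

First compute the reduced Gröbner basis of I by Buchberger's algorithm.
f_1 = -2x^2 - xy + 8x + 7y - 7, LT = x^2.
f_2 = -11xy - 9x, LT = xy.
f_3 = 4x^2 - 1/2xy - 3/2x + 4y - 4, LT = x^2.

S(f_1,f_2): lcm = x^2y. S = 1/2xy^2 - 9/11x^2 - 4xy - 7/2y^2 + 7/2y.
  leading term xy^2: subtract (-1/22y)·f_2 from 1/2xy^2 - 9/11x^2 - 4xy - 7/2y^2 + 7/2y → -9/11x^2 - 97/22xy - 7/2y^2 + 7/2y
  leading term x^2: subtract (9/22)·f_1 from -9/11x^2 - 97/22xy - 7/2y^2 + 7/2y → -4xy - 7/2y^2 - 36/11x + 7/11y + 63/22
  leading term xy: subtract (4/11)·f_2 from -4xy - 7/2y^2 - 36/11x + 7/11y + 63/22 → -7/2y^2 + 7/11y + 63/22
  leading term y^2: no divisor's leading term divides it; move -7/2y^2 to the remainder.
  leading term y: no divisor's leading term divides it; move 7/11y to the remainder.
  leading term 1: no divisor's leading term divides it; move 63/22 to the remainder.
  remainder -7/2y^2 + 7/11y + 63/22 ≠ 0; add h_4 = -7/2y^2 + 7/11y + 63/22 to the basis.

S(f_1,f_3): lcm = x^2. S = 5/8xy - 29/8x - 9/2y + 9/2.
  leading term xy: subtract (-5/88)·f_2 from 5/8xy - 29/8x - 9/2y + 9/2 → -91/22x - 9/2y + 9/2
  leading term x: no divisor's leading term divides it; move -91/22x to the remainder.
  leading term y: no divisor's leading term divides it; move -9/2y to the remainder.
  leading term 1: no divisor's leading term divides it; move 9/2 to the remainder.
  remainder -91/22x - 9/2y + 9/2 ≠ 0; add h_5 = -91/22x - 9/2y + 9/2 to the basis.

S(f_1,h_5): lcm = x^2. S = -107/182xy - 265/91x - 7/2y + 7/2.
  leading term xy: subtract (107/2002)·f_2 from -107/182xy - 265/91x - 7/2y + 7/2 → -4867/2002x - 7/2y + 7/2
  leading term x: subtract (4867/8281)·h_5 from -4867/2002x - 7/2y + 7/2 → -7082/8281y + 7082/8281
  leading term y: no divisor's leading term divides it; move -7082/8281y to the remainder.
  leading term 1: no divisor's leading term divides it; move 7082/8281 to the remainder.
  remainder -7082/8281y + 7082/8281 ≠ 0; add h_6 = -7082/8281y + 7082/8281 to the basis.

The other S-polynomials (S(f_2,f_3), S(f_1,h_4), S(f_2,h_4), S(f_3,h_4), S(f_2,h_5), S(f_3,h_5), S(h_4,h_5), S(f_1,h_6), S(f_2,h_6), S(f_3,h_6), S(h_4,h_6), S(h_5,h_6)) all reduce to 0 modulo the current basis, so we have a Gröbner basis.
Inter-reduce: drop elements whose leading term is divisible by another's, tail-reduce, and make monic.
Reduced Gröbner basis: {x, y - 1}.
Label its elements g_1 = x, g_2 = y - 1.

Reduce p = 2x - 5y + 5 modulo G:
  leading term x: subtract (2)·g_1 from 2x - 5y + 5 → -5y + 5
  leading term y: subtract (-5)·g_2 from -5y + 5 → 0
  normal form = 0.
Since the normal form is 0, p ∈ I.

2x - 5y + 5 lies in I (it reduces to 0).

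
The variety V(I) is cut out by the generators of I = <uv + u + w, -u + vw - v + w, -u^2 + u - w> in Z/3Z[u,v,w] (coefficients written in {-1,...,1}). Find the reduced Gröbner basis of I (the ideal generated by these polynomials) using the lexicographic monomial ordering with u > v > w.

G = {u - vw + v - w, v^2 + vw + v - w, w^2 + w}

f_1 = uv + u + w, LT = uv.
f_2 = -u + vw - v + w, LT = u.
f_3 = -u^2 + u - w, LT = u^2.

S(f_1,f_2): lcm = uv. S = u + v^2w - v^2 + vw + w.
  leading term u: subtract (-1)·f_2 from u + v^2w - v^2 + vw + w → v^2w - v^2 - vw - v - w
  leading term v^2w: no divisor's leading term divides it; move v^2w to the remainder.
  leading term v^2: no divisor's leading term divides it; move -v^2 to the remainder.
  leading term vw: no divisor's leading term divides it; move -vw to the remainder.
  leading term v: no divisor's leading term divides it; move -v to the remainder.
  leading term w: no divisor's leading term divides it; move -w to the remainder.
  remainder v^2w - v^2 - vw - v - w ≠ 0; add g_4 = v^2w - v^2 - vw - v - w to the basis.

S(f_1,f_3): lcm = u^2v. S = u^2 + uv + uw - vw.
  leading term u^2: subtract (-u)·f_2 from u^2 + uv + uw - vw → uvw - uw - vw
  leading term uvw: subtract (w)·f_1 from uvw - uw - vw → uw - vw - w^2
  leading term uw: subtract (-w)·f_2 from uw - vw - w^2 → vw^2 + vw
  leading term vw^2: no divisor's leading term divides it; move vw^2 to the remainder.
  leading term vw: no divisor's leading term divides it; move vw to the remainder.
  remainder vw^2 + vw ≠ 0; add g_5 = vw^2 + vw to the basis.

S(f_2,f_3): lcm = u^2. S = -uvw + uv - uw + u - w.
  leading term uvw: subtract (-w)·f_1 from -uvw + uv - uw + u - w → uv + u + w^2 - w
  leading term uv: subtract (1)·f_1 from uv + u + w^2 - w → w^2 + w
  leading term w^2: no divisor's leading term divides it; move w^2 to the remainder.
  leading term w: no divisor's leading term divides it; move w to the remainder.
  remainder w^2 + w ≠ 0; add g_6 = w^2 + w to the basis.

S(g_4,g_5): lcm = v^2w^2. S = v^2w - vw^2 - vw - w^2.
  leading term v^2w: subtract (1)·g_4 from v^2w - vw^2 - vw - w^2 → v^2 - vw^2 + v - w^2 + w
  leading term v^2: no divisor's leading term divides it; move v^2 to the remainder.
  leading term vw^2: subtract (-1)·g_5 from -vw^2 + v - w^2 + w → vw + v - w^2 + w
  leading term vw: no divisor's leading term divides it; move vw to the remainder.
  leading term v: no divisor's leading term divides it; move v to the remainder.
  leading term w^2: subtract (-1)·g_6 from -w^2 + w → -w
  leading term w: no divisor's leading term divides it; move -w to the remainder.
  remainder v^2 + vw + v - w ≠ 0; add g_7 = v^2 + vw + v - w to the basis.

The other S-polynomials (S(f_1,g_4), S(f_2,g_4), S(f_3,g_4), S(f_1,g_5), S(f_2,g_5), S(f_3,g_5), S(f_1,g_6), S(f_2,g_6), S(f_3,g_6), S(g_4,g_6), S(g_5,g_6), S(f_1,g_7), S(f_2,g_7), S(f_3,g_7), S(g_4,g_7), S(g_5,g_7), S(g_6,g_7)) all reduce to 0 modulo the current basis, so we have a Gröbner basis.
Inter-reduce: drop elements whose leading term is divisible by another's, tail-reduce, and make monic.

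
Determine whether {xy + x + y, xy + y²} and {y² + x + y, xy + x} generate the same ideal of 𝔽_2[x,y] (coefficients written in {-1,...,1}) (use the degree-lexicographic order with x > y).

No, the ideals differ.

For a fixed monomial order, each ideal has a unique reduced Gröbner basis; comparing bases decides equality.
Buchberger on the first generating set:
f_1 = xy + x + y, LT = xy.
f_2 = xy + y², LT = xy.

S(f_1,f_2): lcm = xy. S = y² + x + y.
  leading term y²: no divisor's leading term divides it; move y² to the remainder.
  leading term x: no divisor's leading term divides it; move x to the remainder.
  leading term y: no divisor's leading term divides it; move y to the remainder.
  remainder y² + x + y ≠ 0; add g_3 = y² + x + y to the basis.

S(f_1,g_3): lcm = xy². S = x² + y².
  leading term x²: no divisor's leading term divides it; move x² to the remainder.
  leading term y²: subtract (1)·g_3 from y² → x + y
  leading term x: no divisor's leading term divides it; move x to the remainder.
  leading term y: no divisor's leading term divides it; move y to the remainder.
  remainder x² + x + y ≠ 0; add g_4 = x² + x + y to the basis.

The other S-polynomials (S(f_2,g_3), S(f_1,g_4), S(f_2,g_4), S(g_3,g_4)) all reduce to 0 modulo the current basis, so we have a Gröbner basis.
Inter-reduce: drop elements whose leading term is divisible by another's, tail-reduce, and make monic.
Reduced Gröbner basis: {x² + x + y, xy + x + y, y² + x + y}.

Buchberger on the second generating set:
h_1 = y² + x + y, LT = y².
h_2 = xy + x, LT = xy.

S(h_1,h_2): lcm = xy². S = x².
  leading term x²: no divisor's leading term divides it; move x² to the remainder.
  remainder x² ≠ 0; add k_3 = x² to the basis.

The other S-polynomials (S(h_1,k_3), S(h_2,k_3)) all reduce to 0 modulo the current basis, so we have a Gröbner basis.
Inter-reduce: drop elements whose leading term is divisible by another's, tail-reduce, and make monic.
Reduced Gröbner basis: {x², xy + x, y² + x + y}.

The bases are distinct; the ideals are different.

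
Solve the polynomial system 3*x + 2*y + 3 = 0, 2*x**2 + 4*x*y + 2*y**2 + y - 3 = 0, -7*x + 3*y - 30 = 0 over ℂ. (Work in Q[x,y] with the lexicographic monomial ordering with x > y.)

Compute a lex Gröbner basis by Buchberger's algorithm.
f_1 = 3*x + 2*y + 3, LT = x.
f_2 = 2*x**2 + 4*x*y + 2*y**2 + y - 3, LT = x**2.
f_3 = -7*x + 3*y - 30, LT = x.

S(f_1,f_2): lcm = x**2. S = -4/3*x*y + x - y**2 - 1/2*y + 3/2.
  reduce S modulo (f_1, f_2, f_3):
  remainder -1/9*y**2 + 1/6*y + 1/2 ≠ 0; add h_4 = -1/9*y**2 + 1/6*y + 1/2 to the basis.

S(f_1,f_3): lcm = x. S = 23/21*y - 23/7.
  reduce S modulo (f_1, f_2, f_3, h_4):
  remainder 23/21*y - 23/7 ≠ 0; add h_5 = 23/21*y - 23/7 to the basis.

The other S-polynomials (S(f_2,f_3), S(f_1,h_4), S(f_2,h_4), S(f_3,h_4), S(f_1,h_5), S(f_2,h_5), S(f_3,h_5), S(h_4,h_5)) all reduce to 0 modulo the current basis, so we have a Gröbner basis.
Inter-reduce: drop elements whose leading term is divisible by another's, tail-reduce, and make monic.
Reduced Gröbner basis: {x + 3, y - 3}.

Elimination: the polynomial y - 3 lies in the elimination ideal for y, so y ∈ {3}. For each such y, the remaining basis elements (now univariate) give the rest of the solution.
  y = 3: the earlier basis element becomes x + 3 = 0, giving x = -3 — point (-3, 3).

{(-3, 3)}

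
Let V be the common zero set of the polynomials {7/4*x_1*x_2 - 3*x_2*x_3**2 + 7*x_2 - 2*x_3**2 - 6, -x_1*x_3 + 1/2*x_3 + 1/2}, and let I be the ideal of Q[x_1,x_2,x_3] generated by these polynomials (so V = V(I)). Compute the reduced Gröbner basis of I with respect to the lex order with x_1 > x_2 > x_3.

f_1 = 7/4*x_1*x_2 - 3*x_2*x_3**2 + 7*x_2 - 2*x_3**2 - 6, LT = x_1*x_2.
f_2 = -x_1*x_3 + 1/2*x_3 + 1/2, LT = x_1*x_3.

S(f_1,f_2): lcm = x_1*x_2*x_3. S = -12/7*x_2*x_3**3 + 9/2*x_2*x_3 + 1/2*x_2 - 8/7*x_3**3 - 24/7*x_3.
  reduce S modulo (f_1, f_2):
  remainder -12/7*x_2*x_3**3 + 9/2*x_2*x_3 + 1/2*x_2 - 8/7*x_3**3 - 24/7*x_3 ≠ 0; add g_3 = -12/7*x_2*x_3**3 + 9/2*x_2*x_3 + 1/2*x_2 - 8/7*x_3**3 - 24/7*x_3 to the basis.

The other S-polynomials (S(f_1,g_3), S(f_2,g_3)) all reduce to 0 modulo the current basis, so we have a Gröbner basis.

G = {x_1*x_2 - 12/7*x_2*x_3**2 + 4*x_2 - 8/7*x_3**2 - 24/7, x_1*x_3 - 1/2*x_3 - 1/2, x_2*x_3**3 - 21/8*x_2*x_3 - 7/24*x_2 + 2/3*x_3**3 + 2*x_3}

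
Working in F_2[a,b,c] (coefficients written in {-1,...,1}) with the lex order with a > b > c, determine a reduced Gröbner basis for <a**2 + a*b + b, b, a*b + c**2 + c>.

f_1 = a**2 + a*b + b, LT = a**2.
f_2 = b, LT = b.
f_3 = a*b + c**2 + c, LT = a*b.

S(f_1,f_2): leading monomials are coprime, so the S-polynomial reduces to 0 (Buchberger's first criterion).
S(f_1,f_3): lcm = a**2*b. S = a*b**2 + a*c**2 + a*c + b**2.
  leading term a*b**2: subtract (a*b)·f_2 from a*b**2 + a*c**2 + a*c + b**2 → a*c**2 + a*c + b**2
  leading term a*c**2: no divisor's leading term divides it; move a*c**2 to the remainder.
  leading term a*c: no divisor's leading term divides it; move a*c to the remainder.
  leading term b**2: subtract (b)·f_2 from b**2 → 0
  remainder a*c**2 + a*c ≠ 0; add g_4 = a*c**2 + a*c to the basis.

S(f_2,f_3): lcm = a*b. S = c**2 + c.
  leading term c**2: no divisor's leading term divides it; move c**2 to the remainder.
  leading term c: no divisor's leading term divides it; move c to the remainder.
  remainder c**2 + c ≠ 0; add g_5 = c**2 + c to the basis.

S(f_1,g_4): lcm = a**2*c**2. S = a**2*c + a*b*c**2 + b*c**2.
  leading term a**2*c: subtract (c)·f_1 from a**2*c + a*b*c**2 + b*c**2 → a*b*c**2 + a*b*c + b*c**2 + b*c
  leading term a*b*c**2: subtract (a*c**2)·f_2 from a*b*c**2 + a*b*c + b*c**2 + b*c → a*b*c + b*c**2 + b*c
  leading term a*b*c: subtract (a*c)·f_2 from a*b*c + b*c**2 + b*c → b*c**2 + b*c
  leading term b*c**2: subtract (c**2)·f_2 from b*c**2 + b*c → b*c
  leading term b*c: subtract (c)·f_2 from b*c → 0
  remainder 0.

S(f_2,g_4): leading monomials are coprime, so the S-polynomial reduces to 0 (Buchberger's first criterion).
S(f_3,g_4): lcm = a*b*c**2. S = a*b*c + c**4 + c**3.
  leading term a*b*c: subtract (a*c)·f_2 from a*b*c + c**4 + c**3 → c**4 + c**3
  leading term c**4: subtract (c**2)·g_5 from c**4 + c**3 → 0
  remainder 0.

S(f_1,g_5): leading monomials are coprime, so the S-polynomial reduces to 0 (Buchberger's first criterion).
S(f_2,g_5): leading monomials are coprime, so the S-polynomial reduces to 0 (Buchberger's first criterion).
S(f_3,g_5): leading monomials are coprime, so the S-polynomial reduces to 0 (Buchberger's first criterion).
S(g_4,g_5): lcm = a*c**2. S = 0.
  remainder 0.

Every S-polynomial of the final basis reduces to 0, so we have a Gröbner basis.
Inter-reduce: drop elements whose leading term is divisible by another's, tail-reduce, and make monic.

G = {a**2, b, c**2 + c}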